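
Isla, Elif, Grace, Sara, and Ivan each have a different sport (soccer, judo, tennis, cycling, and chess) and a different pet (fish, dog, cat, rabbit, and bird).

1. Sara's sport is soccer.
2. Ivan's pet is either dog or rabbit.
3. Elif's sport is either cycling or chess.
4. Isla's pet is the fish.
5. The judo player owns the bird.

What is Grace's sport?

judo

Clue 1 rules out soccer for Grace's sport.
With clues 1–5, chess, cycling, and tennis are impossible for Grace's sport.
That leaves judo.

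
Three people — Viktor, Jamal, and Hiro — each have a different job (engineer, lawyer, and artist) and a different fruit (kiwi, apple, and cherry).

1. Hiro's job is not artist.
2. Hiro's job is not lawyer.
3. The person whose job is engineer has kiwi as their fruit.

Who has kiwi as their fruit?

Hiro

With clues 1–3, Jamal and Viktor are impossible for the one with fruit kiwi.
That leaves Hiro.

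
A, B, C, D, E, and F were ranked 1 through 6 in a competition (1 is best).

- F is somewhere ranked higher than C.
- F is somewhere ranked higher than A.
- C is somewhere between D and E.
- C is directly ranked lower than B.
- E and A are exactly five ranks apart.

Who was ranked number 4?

C

With clues 1–3, F is ruled out for rank 4.
With clues 1–4, A, D, and E are ruled out for rank 4.
With clues 1–5, B is ruled out for rank 4.
So rank 4 is C.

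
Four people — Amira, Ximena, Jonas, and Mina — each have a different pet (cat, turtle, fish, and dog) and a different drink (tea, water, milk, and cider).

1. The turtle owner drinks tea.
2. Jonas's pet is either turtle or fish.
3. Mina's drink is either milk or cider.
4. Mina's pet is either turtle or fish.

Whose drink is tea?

With clues 1–3, Mina is impossible for the one with drink tea.
With clues 1–4, Amira and Ximena are impossible for the one with drink tea.
That leaves Jonas.

Jonas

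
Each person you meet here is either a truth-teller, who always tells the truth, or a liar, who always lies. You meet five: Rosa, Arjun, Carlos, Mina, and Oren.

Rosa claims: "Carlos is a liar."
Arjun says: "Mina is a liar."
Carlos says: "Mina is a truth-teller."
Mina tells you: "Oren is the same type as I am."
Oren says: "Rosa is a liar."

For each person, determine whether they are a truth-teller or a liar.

Rosa: liar, Arjun: liar, Carlos: truth-teller, Mina: truth-teller, Oren: truth-teller

Consider Rosa. Suppose Rosa is a truth-teller.
Then no assignment of the remaining roles makes every statement match its speaker's type — contradiction.
So Rosa is a liar.
With that fixed, Oren's statement is true, so Oren is a truth-teller.
Consider Arjun. Suppose Arjun is a truth-teller.
Then no assignment of the remaining roles makes every statement match its speaker's type — contradiction.
So Arjun is a liar.
Consider Carlos. Suppose Carlos is a liar.
Then Rosa's statement comes out true, contradicting Rosa being a liar.
So Carlos is a truth-teller.
Consider Mina. Suppose Mina is a liar.
Then Arjun's statement comes out true, contradicting Arjun being a liar.
So Mina is a truth-teller.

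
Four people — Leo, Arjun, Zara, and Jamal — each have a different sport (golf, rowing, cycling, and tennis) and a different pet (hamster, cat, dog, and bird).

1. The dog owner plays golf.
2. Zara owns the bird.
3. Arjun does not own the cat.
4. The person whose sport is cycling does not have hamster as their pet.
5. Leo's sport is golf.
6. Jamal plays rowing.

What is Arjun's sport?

tennis

With clues 1–4, cycling is impossible for Arjun's sport.
With clues 1–5, golf is impossible for Arjun's sport.
With clues 1–6, rowing is impossible for Arjun's sport.
That leaves tennis.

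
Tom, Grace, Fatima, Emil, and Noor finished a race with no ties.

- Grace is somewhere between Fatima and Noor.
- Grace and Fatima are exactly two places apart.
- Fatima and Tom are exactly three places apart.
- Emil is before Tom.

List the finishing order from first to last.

From clue 1: Grace is in {2,3,4}.
From clues 1–3: Grace → place 3.
From clues 1–4: Fatima → place 1, Emil → place 2, Tom → place 4, Noor → place 5.

Fatima, Emil, Grace, Tom, Noor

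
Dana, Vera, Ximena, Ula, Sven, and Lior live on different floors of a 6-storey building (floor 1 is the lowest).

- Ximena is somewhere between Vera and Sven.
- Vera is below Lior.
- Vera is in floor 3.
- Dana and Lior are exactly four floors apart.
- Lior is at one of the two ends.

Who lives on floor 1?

Ula

With clue 1, Ximena is ruled out for floor 1.
With clues 1–2, Lior is ruled out for floor 1.
With clues 1–3, Vera is ruled out for floor 1.
With clues 1–4, Sven is ruled out for floor 1.
With clues 1–5, Dana is ruled out for floor 1.
So floor 1 is Ula.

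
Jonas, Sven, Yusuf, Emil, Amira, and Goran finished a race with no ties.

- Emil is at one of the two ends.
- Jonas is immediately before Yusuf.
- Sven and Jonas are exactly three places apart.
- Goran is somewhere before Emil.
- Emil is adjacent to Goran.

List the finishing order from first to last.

Jonas, Yusuf, Amira, Sven, Goran, Emil

From clue 1: Emil is in {1,6}.
From clues 1–4: Emil → place 6.
From clues 1–5: Jonas → place 1, Yusuf → place 2, Amira → place 3, Sven → place 4, Goran → place 5.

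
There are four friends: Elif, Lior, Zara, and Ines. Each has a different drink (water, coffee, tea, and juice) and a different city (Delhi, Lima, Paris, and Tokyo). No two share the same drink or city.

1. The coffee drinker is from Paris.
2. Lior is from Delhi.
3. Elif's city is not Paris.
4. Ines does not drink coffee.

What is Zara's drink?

With clues 1–4, juice, tea, and water are impossible for Zara's drink.
That leaves coffee.

coffee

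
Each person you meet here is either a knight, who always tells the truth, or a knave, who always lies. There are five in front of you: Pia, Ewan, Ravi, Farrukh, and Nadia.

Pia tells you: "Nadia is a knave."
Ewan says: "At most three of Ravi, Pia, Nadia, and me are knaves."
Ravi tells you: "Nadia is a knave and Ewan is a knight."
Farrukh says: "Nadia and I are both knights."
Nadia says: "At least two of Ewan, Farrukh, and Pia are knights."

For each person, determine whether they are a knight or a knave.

Consider Pia. Suppose Pia is a knight.
Then no assignment of the remaining roles makes every statement match its speaker's type — contradiction.
So Pia is a knave.
Consider Ewan. Suppose Ewan is a knave.
Then no assignment of the remaining roles makes every statement match its speaker's type — contradiction.
So Ewan is a knight.
Consider Ravi. Suppose Ravi is a knight.
Then no assignment of the remaining roles makes every statement match its speaker's type — contradiction.
So Ravi is a knave.
Consider Farrukh. Suppose Farrukh is a knave.
Then no assignment of the remaining roles makes every statement match its speaker's type — contradiction.
So Farrukh is a knight.
With that fixed, Nadia's statement is true, so Nadia is a knight.

Pia: knave, Ewan: knight, Ravi: knave, Farrukh: knight, Nadia: knight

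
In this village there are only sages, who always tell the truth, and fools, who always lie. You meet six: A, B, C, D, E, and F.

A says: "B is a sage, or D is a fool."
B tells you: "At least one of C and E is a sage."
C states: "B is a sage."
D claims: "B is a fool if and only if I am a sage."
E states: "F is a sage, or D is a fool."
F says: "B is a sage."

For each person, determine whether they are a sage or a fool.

A: fool, B: fool, C: fool, D: sage, E: fool, F: fool

Consider A. Suppose A is a sage.
Then no assignment of the remaining roles makes every statement match its speaker's type — contradiction.
So A is a fool.
Consider B. Suppose B is a sage.
Then A's statement comes out true, contradicting A being a fool.
So B is a fool.
With that fixed, C's statement is false, so C is a fool.
With that fixed, F's statement is false, so F is a fool.
Consider D. Suppose D is a fool.
Then A's statement comes out true, contradicting A being a fool.
So D is a sage.
With that fixed, E's statement is false, so E is a fool.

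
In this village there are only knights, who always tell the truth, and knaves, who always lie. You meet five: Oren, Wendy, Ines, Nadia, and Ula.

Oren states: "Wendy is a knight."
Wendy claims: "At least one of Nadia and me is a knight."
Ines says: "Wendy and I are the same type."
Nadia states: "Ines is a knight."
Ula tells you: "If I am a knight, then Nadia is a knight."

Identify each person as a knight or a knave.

Oren: knight, Wendy: knight, Ines: knight, Nadia: knight, Ula: knight

Consider Oren. Suppose Oren is a knave.
Then no assignment of the remaining roles makes every statement match its speaker's type — contradiction.
So Oren is a knight.
Consider Wendy. Suppose Wendy is a knave.
Then Oren's statement comes out false, contradicting Oren being a knight.
So Wendy is a knight.
Consider Ines. Suppose Ines is a knave.
Then no assignment of the remaining roles makes every statement match its speaker's type — contradiction.
So Ines is a knight.
With that fixed, Nadia's statement is true, so Nadia is a knight.
With that fixed, Ula's statement is true, so Ula is a knight.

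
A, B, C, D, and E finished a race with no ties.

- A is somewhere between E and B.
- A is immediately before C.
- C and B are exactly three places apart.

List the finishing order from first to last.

From clue 1: A is in {2,3,4}.
From clues 1–2: A is in {2,3}.
From clues 1–3: B → place 1, D → place 2, A → place 3, C → place 4, E → place 5.

B, D, A, C, E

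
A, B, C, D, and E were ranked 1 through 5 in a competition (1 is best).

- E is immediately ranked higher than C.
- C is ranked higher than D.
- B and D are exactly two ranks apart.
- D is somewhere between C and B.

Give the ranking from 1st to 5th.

From clue 1: C is in {2,3,4,5}.
From clues 1–2: C is in {2,3,4}.
From clues 1–3: E → rank 1, C → rank 2, A → rank 4.
From clues 1–4: D → rank 3, B → rank 5.

E, C, D, A, B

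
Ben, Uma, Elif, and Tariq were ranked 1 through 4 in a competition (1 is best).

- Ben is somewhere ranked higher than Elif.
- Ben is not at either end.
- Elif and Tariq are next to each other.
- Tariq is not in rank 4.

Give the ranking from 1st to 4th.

Uma, Ben, Tariq, Elif

From clue 1: Ben is in {1,2,3}.
From clues 1–2: Ben is in {2,3}.
From clues 1–3: Uma → rank 1, Ben → rank 2.
From clues 1–4: Tariq → rank 3, Elif → rank 4.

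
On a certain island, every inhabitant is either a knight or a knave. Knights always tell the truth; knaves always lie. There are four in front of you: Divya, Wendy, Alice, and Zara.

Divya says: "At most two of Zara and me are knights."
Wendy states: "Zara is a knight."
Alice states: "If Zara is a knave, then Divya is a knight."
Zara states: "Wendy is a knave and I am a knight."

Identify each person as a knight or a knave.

Divya: knight, Wendy: knave, Alice: knight, Zara: knave

Regardless of anyone's role, Divya's statement is true, so Divya is a knight.
With that fixed, Alice's statement is true, so Alice is a knight.
Consider Wendy. Suppose Wendy is a knight.
Then no assignment of the remaining roles makes every statement match its speaker's type — contradiction.
So Wendy is a knave.
Consider Zara. Suppose Zara is a knight.
Then Wendy's statement comes out true, contradicting Wendy being a knave.
So Zara is a knave.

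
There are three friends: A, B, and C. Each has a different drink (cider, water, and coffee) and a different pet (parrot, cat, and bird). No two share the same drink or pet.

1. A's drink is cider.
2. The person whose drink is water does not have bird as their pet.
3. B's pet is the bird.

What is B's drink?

coffee

Clue 1 rules out cider for B's drink.
With clues 1–3, water is impossible for B's drink.
That leaves coffee.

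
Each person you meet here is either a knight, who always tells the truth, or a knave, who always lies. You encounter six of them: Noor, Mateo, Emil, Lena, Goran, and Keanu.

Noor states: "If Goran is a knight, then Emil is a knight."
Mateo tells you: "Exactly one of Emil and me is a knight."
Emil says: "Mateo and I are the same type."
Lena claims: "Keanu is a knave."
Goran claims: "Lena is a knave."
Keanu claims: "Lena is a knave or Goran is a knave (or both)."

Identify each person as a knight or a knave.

Consider Noor. Suppose Noor is a knight.
Then no assignment of the remaining roles makes every statement match its speaker's type — contradiction.
So Noor is a knave.
Consider Mateo. Suppose Mateo is a knave.
Then whichever role Emil has, Emil's statement has the wrong truth value — contradiction.
So Mateo is a knight.
Consider Emil. Suppose Emil is a knight.
Then Noor's statement comes out true, contradicting Noor being a knave.
So Emil is a knave.
Consider Lena. Suppose Lena is a knight.
Then no assignment of the remaining roles makes every statement match its speaker's type — contradiction.
So Lena is a knave.
With that fixed, Goran's statement is true, so Goran is a knight.
With that fixed, Keanu's statement is true, so Keanu is a knight.

Noor: knave, Mateo: knight, Emil: knave, Lena: knave, Goran: knight, Keanu: knight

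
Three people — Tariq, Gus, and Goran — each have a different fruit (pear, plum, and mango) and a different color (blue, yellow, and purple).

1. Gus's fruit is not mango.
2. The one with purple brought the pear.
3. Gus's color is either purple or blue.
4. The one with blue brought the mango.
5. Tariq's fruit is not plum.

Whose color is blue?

Tariq

With clues 1–4, Gus is impossible for the one with color blue.
With clues 1–5, Goran is impossible for the one with color blue.
That leaves Tariq.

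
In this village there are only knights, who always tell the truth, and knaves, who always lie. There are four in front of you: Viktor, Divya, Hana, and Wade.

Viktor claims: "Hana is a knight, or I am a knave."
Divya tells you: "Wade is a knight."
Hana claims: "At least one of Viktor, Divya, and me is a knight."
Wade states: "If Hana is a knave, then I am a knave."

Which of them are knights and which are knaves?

Viktor: knight, Divya: knight, Hana: knight, Wade: knight

Consider Viktor. Suppose Viktor is a knave.
Then Viktor's own statement would have to be false, but it can't be — contradiction.
So Viktor is a knight.
With that fixed, Hana's statement is true, so Hana is a knight.
With that fixed, Wade's statement is true, so Wade is a knight.
With that fixed, Divya's statement is true, so Divya is a knight.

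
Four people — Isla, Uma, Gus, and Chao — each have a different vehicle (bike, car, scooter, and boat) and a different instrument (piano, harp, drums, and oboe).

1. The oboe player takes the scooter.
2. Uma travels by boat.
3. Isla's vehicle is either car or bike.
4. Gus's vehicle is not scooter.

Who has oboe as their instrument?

Chao

With clues 1–2, Uma is impossible for the one with instrument oboe.
With clues 1–3, Isla is impossible for the one with instrument oboe.
With clues 1–4, Gus is impossible for the one with instrument oboe.
That leaves Chao.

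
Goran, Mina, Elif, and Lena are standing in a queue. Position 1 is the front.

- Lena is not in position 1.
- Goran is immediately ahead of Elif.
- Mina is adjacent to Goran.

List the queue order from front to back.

From clue 1: Lena is in {2,3,4}.
From clues 1–2: Goran is in {1,2,3}.
From clues 1–3: Mina → position 1, Goran → position 2, Elif → position 3, Lena → position 4.

Mina, Goran, Elif, Lena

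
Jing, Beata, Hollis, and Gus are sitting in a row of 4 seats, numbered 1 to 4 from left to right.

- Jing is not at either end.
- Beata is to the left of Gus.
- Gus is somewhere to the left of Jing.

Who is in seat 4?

With clue 1, Jing is ruled out for seat 4.
With clues 1–2, Beata is ruled out for seat 4.
With clues 1–3, Gus is ruled out for seat 4.
So seat 4 is Hollis.

Hollis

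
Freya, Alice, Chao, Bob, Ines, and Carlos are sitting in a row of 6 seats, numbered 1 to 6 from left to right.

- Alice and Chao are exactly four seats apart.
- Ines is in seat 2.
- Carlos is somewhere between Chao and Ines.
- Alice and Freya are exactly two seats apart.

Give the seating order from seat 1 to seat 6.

Alice, Ines, Freya, Carlos, Chao, Bob

From clue 1: Alice is in {1,2,5,6}.
From clues 1–2: Ines → seat 2.
From clues 1–3: Alice → seat 1, Chao → seat 5.
From clues 1–4: Freya → seat 3, Carlos → seat 4, Bob → seat 6.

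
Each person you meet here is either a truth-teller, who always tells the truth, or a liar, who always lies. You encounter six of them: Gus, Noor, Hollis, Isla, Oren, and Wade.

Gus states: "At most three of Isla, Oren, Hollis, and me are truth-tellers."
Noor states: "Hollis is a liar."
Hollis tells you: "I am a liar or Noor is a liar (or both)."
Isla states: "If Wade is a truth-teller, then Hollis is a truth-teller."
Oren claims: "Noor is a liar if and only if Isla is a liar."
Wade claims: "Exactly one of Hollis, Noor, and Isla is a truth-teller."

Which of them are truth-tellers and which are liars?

Gus: truth-teller, Noor: liar, Hollis: truth-teller, Isla: truth-teller, Oren: liar, Wade: liar

Consider Gus. Suppose Gus is a liar.
Then Gus's own statement would have to be false, but it can't be — contradiction.
So Gus is a truth-teller.
Consider Noor. Suppose Noor is a truth-teller.
Then whichever role Hollis has, Hollis's statement has the wrong truth value — contradiction.
So Noor is a liar.
With that fixed, Hollis's statement is true, so Hollis is a truth-teller.
With that fixed, Isla's statement is true, so Isla is a truth-teller.
With that fixed, Oren's statement is false, so Oren is a liar.
With that fixed, Wade's statement is false, so Wade is a liar.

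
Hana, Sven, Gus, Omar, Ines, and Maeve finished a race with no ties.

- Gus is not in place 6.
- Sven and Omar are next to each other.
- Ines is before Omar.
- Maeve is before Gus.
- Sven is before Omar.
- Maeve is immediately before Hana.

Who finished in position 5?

Sven

With clues 1–3, Ines is ruled out for place 5.
With clues 1–4, Hana and Maeve are ruled out for place 5.
With clues 1–6, Gus and Omar are ruled out for place 5.
So place 5 is Sven.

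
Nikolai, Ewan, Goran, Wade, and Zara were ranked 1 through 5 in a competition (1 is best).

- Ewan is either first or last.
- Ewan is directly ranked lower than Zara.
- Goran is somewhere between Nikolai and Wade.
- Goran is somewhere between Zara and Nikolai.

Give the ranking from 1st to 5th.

From clue 1: Ewan is in {1,5}.
From clues 1–2: Zara → rank 4, Ewan → rank 5.
From clues 1–3: Goran → rank 2.
From clues 1–4: Nikolai → rank 1, Wade → rank 3.

Nikolai, Goran, Wade, Zara, Ewan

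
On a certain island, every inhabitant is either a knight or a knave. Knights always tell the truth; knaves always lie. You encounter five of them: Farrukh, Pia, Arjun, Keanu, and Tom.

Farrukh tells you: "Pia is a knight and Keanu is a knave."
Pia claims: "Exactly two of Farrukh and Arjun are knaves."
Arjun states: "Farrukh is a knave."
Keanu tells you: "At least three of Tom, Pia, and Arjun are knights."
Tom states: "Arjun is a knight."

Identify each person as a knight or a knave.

Consider Farrukh. Suppose Farrukh is a knight.
Then no assignment of the remaining roles makes every statement match its speaker's type — contradiction.
So Farrukh is a knave.
With that fixed, Arjun's statement is true, so Arjun is a knight.
With that fixed, Tom's statement is true, so Tom is a knight.
With that fixed, Pia's statement is false, so Pia is a knave.
With that fixed, Keanu's statement is false, so Keanu is a knave.

Farrukh: knave, Pia: knave, Arjun: knight, Keanu: knave, Tom: knight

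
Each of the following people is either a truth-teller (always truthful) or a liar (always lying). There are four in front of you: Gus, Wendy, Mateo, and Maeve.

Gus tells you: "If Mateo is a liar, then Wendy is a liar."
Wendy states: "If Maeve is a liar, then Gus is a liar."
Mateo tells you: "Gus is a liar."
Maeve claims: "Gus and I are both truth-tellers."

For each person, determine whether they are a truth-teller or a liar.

Gus: truth-teller, Wendy: liar, Mateo: liar, Maeve: liar

Consider Gus. Suppose Gus is a liar.
Then no assignment of the remaining roles makes every statement match its speaker's type — contradiction.
So Gus is a truth-teller.
With that fixed, Mateo's statement is false, so Mateo is a liar.
Consider Wendy. Suppose Wendy is a truth-teller.
Then Gus's statement comes out false, contradicting Gus being a truth-teller.
So Wendy is a liar.
Consider Maeve. Suppose Maeve is a truth-teller.
Then Wendy's statement comes out true, contradicting Wendy being a liar.
So Maeve is a liar.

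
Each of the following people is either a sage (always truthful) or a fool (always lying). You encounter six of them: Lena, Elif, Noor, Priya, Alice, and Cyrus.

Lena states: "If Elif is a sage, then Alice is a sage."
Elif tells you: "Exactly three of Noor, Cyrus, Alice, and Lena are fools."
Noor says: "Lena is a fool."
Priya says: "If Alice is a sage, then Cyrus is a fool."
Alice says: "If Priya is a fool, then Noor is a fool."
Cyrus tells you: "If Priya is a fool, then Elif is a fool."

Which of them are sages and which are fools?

Lena: sage, Elif: fool, Noor: fool, Priya: fool, Alice: sage, Cyrus: sage

Consider Lena. Suppose Lena is a fool.
Then no assignment of the remaining roles makes every statement match its speaker's type — contradiction.
So Lena is a sage.
With that fixed, Noor's statement is false, so Noor is a fool.
With that fixed, Alice's statement is true, so Alice is a sage.
With that fixed, Elif's statement is false, so Elif is a fool.
With that fixed, Cyrus's statement is true, so Cyrus is a sage.
With that fixed, Priya's statement is false, so Priya is a fool.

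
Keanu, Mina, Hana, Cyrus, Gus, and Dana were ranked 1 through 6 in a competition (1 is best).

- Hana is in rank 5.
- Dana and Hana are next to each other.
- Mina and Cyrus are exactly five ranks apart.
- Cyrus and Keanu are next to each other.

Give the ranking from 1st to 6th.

Cyrus, Keanu, Gus, Dana, Hana, Mina

From clue 1: Hana → rank 5.
From clues 1–2: Dana is in {4,6}.
From clues 1–3: Dana → rank 4.
From clues 1–4: Cyrus → rank 1, Keanu → rank 2, Gus → rank 3, Mina → rank 6.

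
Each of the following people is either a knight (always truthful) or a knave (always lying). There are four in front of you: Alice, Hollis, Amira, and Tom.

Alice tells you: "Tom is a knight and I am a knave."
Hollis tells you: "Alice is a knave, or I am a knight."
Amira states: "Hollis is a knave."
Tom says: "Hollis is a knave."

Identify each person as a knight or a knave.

Consider Alice. Suppose Alice is a knight.
Then Alice's own statement would have to be true, but it can't be — contradiction.
So Alice is a knave.
With that fixed, Hollis's statement is true, so Hollis is a knight.
With that fixed, Amira's statement is false, so Amira is a knave.
With that fixed, Tom's statement is false, so Tom is a knave.

Alice: knave, Hollis: knight, Amira: knave, Tom: knave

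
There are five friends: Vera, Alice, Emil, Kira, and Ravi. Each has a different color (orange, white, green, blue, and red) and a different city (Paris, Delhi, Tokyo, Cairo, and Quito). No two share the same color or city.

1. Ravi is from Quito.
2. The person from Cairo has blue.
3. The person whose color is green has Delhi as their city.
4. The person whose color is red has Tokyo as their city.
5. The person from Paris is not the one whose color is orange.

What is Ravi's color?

orange

With clues 1–2, blue is impossible for Ravi's color.
With clues 1–3, green is impossible for Ravi's color.
With clues 1–4, red is impossible for Ravi's color.
With clues 1–5, white is impossible for Ravi's color.
That leaves orange.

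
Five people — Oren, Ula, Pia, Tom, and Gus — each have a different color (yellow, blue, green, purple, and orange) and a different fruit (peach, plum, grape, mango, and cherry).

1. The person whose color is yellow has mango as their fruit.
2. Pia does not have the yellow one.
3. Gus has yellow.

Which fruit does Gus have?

With clues 1–3, cherry, grape, peach, and plum are impossible for Gus's fruit.
That leaves mango.

mango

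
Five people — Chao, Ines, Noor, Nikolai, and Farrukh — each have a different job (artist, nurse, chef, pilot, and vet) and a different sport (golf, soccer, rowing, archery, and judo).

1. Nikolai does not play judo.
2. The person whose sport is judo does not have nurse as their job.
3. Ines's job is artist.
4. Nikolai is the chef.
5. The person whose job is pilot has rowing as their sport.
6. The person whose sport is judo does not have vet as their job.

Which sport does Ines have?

With clues 1–5, rowing is impossible for Ines's sport.
With clues 1–6, archery, golf, and soccer are impossible for Ines's sport.
That leaves judo.

judo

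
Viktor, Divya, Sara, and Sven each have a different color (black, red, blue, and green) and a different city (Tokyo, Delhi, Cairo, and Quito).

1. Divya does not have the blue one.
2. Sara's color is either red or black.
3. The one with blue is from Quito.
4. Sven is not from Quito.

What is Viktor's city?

With clues 1–4, Cairo, Delhi, and Tokyo are impossible for Viktor's city.
That leaves Quito.

Quito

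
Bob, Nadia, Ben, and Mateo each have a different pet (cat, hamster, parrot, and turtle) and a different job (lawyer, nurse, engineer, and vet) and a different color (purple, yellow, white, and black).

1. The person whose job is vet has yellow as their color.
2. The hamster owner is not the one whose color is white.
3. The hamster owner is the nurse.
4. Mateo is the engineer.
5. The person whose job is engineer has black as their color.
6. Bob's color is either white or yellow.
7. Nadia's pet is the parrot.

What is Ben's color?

With clues 1–5, black is impossible for Ben's color.
With clues 1–7, white and yellow are impossible for Ben's color.
That leaves purple.

purple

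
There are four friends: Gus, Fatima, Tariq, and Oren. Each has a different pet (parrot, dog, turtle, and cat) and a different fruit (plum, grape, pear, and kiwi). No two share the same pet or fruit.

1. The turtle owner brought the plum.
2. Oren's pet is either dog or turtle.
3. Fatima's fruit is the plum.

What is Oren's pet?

With clues 1–2, cat and parrot are impossible for Oren's pet.
With clues 1–3, turtle is impossible for Oren's pet.
That leaves dog.

dog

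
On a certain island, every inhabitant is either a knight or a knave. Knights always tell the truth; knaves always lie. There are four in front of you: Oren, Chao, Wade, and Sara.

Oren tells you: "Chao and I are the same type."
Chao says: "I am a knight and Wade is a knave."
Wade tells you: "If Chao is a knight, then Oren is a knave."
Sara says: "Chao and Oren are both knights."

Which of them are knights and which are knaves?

Oren: knight, Chao: knight, Wade: knave, Sara: knight

Consider Oren. Suppose Oren is a knave.
Then no assignment of the remaining roles makes every statement match its speaker's type — contradiction.
So Oren is a knight.
Consider Chao. Suppose Chao is a knave.
Then Oren's statement comes out false, contradicting Oren being a knight.
So Chao is a knight.
With that fixed, Wade's statement is false, so Wade is a knave.
With that fixed, Sara's statement is true, so Sara is a knight.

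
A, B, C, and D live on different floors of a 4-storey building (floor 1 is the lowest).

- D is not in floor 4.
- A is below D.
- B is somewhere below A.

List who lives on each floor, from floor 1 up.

From clue 1: D is in {1,2,3}.
From clues 1–2: A is in {1,2}.
From clues 1–3: B → floor 1, A → floor 2, D → floor 3, C → floor 4.

B, A, D, C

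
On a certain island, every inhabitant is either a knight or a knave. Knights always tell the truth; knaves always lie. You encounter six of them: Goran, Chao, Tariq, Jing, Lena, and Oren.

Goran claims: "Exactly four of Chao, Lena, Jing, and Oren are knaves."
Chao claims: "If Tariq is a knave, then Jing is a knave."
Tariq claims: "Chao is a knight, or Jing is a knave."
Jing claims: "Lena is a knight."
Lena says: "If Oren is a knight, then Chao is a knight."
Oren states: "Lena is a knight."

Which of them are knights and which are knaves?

Consider Goran. Suppose Goran is a knight.
Then no assignment of the remaining roles makes every statement match its speaker's type — contradiction.
So Goran is a knave.
Consider Chao. Suppose Chao is a knave.
Then no assignment of the remaining roles makes every statement match its speaker's type — contradiction.
So Chao is a knight.
With that fixed, Tariq's statement is true, so Tariq is a knight.
With that fixed, Lena's statement is true, so Lena is a knight.
With that fixed, Oren's statement is true, so Oren is a knight.
With that fixed, Jing's statement is true, so Jing is a knight.

Goran: knave, Chao: knight, Tariq: knight, Jing: knight, Lena: knight, Oren: knight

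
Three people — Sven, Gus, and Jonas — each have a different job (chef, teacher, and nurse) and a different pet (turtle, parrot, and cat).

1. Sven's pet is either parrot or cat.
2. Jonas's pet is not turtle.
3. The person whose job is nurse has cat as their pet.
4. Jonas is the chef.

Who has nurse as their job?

With clues 1–3, Gus is impossible for the one with job nurse.
With clues 1–4, Jonas is impossible for the one with job nurse.
That leaves Sven.

Sven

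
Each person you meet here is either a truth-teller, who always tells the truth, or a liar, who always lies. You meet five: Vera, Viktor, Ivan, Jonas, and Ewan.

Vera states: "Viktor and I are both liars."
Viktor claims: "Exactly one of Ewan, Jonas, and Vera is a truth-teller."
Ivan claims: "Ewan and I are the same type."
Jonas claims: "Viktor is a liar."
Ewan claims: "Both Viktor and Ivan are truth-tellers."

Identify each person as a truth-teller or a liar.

Consider Vera. Suppose Vera is a truth-teller.
Then Vera's own statement would have to be true, but it can't be — contradiction.
So Vera is a liar.
Consider Viktor. Suppose Viktor is a liar.
Then Vera's statement comes out true, contradicting Vera being a liar.
So Viktor is a truth-teller.
With that fixed, Jonas's statement is false, so Jonas is a liar.
Consider Ivan. Suppose Ivan is a liar.
Then no assignment of the remaining roles makes every statement match its speaker's type — contradiction.
So Ivan is a truth-teller.
With that fixed, Ewan's statement is true, so Ewan is a truth-teller.

Vera: liar, Viktor: truth-teller, Ivan: truth-teller, Jonas: liar, Ewan: truth-teller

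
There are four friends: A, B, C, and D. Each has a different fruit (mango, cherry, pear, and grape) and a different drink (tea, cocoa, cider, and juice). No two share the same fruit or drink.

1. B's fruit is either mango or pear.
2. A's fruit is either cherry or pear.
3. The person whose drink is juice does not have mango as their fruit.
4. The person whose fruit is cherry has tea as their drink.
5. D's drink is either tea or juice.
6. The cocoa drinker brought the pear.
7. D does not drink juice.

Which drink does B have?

With clues 1–4, tea is impossible for B's drink.
With clues 1–5, juice is impossible for B's drink.
With clues 1–7, cocoa is impossible for B's drink.
That leaves cider.

cider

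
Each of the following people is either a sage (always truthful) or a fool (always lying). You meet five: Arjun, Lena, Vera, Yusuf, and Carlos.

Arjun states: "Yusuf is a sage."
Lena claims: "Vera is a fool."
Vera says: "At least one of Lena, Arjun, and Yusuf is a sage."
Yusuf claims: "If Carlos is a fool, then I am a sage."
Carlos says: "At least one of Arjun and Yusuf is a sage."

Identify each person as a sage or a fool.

Consider Arjun. Suppose Arjun is a fool.
Then no assignment of the remaining roles makes every statement match its speaker's type — contradiction.
So Arjun is a sage.
With that fixed, Vera's statement is true, so Vera is a sage.
With that fixed, Carlos's statement is true, so Carlos is a sage.
With that fixed, Lena's statement is false, so Lena is a fool.
With that fixed, Yusuf's statement is true, so Yusuf is a sage.

Arjun: sage, Lena: fool, Vera: sage, Yusuf: sage, Carlos: sage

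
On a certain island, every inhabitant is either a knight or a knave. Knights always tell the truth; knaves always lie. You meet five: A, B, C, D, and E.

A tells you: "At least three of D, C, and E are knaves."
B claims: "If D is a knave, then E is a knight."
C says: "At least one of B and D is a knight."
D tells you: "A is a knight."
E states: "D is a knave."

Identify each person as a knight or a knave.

Consider A. Suppose A is a knight.
Then no assignment of the remaining roles makes every statement match its speaker's type — contradiction.
So A is a knave.
With that fixed, D's statement is false, so D is a knave.
With that fixed, E's statement is true, so E is a knight.
With that fixed, B's statement is true, so B is a knight.
With that fixed, C's statement is true, so C is a knight.

A: knave, B: knight, C: knight, D: knave, E: knight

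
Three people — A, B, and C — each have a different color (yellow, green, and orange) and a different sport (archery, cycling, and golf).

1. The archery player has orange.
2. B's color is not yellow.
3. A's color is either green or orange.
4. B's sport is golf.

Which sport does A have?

With clues 1–4, cycling and golf are impossible for A's sport.
That leaves archery.

archery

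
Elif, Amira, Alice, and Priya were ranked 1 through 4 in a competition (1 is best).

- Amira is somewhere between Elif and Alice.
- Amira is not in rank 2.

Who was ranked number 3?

With clues 1–2, Alice, Elif, and Priya are ruled out for rank 3.
So rank 3 is Amira.

Amira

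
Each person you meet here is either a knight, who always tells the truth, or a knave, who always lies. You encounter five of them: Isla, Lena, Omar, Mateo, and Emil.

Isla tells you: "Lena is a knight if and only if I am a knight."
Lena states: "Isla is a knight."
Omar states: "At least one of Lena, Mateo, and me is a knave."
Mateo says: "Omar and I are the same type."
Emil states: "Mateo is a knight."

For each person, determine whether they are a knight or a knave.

Consider Isla. Suppose Isla is a knave.
Then no assignment of the remaining roles makes every statement match its speaker's type — contradiction.
So Isla is a knight.
With that fixed, Lena's statement is true, so Lena is a knight.
Consider Omar. Suppose Omar is a knave.
Then Omar's own statement would have to be false, but it can't be — contradiction.
So Omar is a knight.
Consider Mateo. Suppose Mateo is a knight.
Then Omar's statement comes out false, contradicting Omar being a knight.
So Mateo is a knave.
With that fixed, Emil's statement is false, so Emil is a knave.

Isla: knight, Lena: knight, Omar: knight, Mateo: knave, Emil: knave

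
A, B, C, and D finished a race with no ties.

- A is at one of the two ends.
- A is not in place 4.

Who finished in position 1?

With clues 1–2, B, C, and D are ruled out for place 1.
So place 1 is A.

A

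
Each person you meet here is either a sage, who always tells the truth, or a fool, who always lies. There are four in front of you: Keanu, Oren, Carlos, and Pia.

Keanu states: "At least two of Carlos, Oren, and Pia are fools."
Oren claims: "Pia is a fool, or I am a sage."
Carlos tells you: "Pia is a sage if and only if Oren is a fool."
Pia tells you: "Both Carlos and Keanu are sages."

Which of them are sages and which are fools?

Keanu: fool, Oren: sage, Carlos: sage, Pia: fool

Consider Keanu. Suppose Keanu is a sage.
Then no assignment of the remaining roles makes every statement match its speaker's type — contradiction.
So Keanu is a fool.
With that fixed, Pia's statement is false, so Pia is a fool.
With that fixed, Oren's statement is true, so Oren is a sage.
With that fixed, Carlos's statement is true, so Carlos is a sage.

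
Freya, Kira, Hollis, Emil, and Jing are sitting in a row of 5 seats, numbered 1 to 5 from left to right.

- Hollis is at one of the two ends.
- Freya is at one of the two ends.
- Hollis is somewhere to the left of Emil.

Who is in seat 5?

With clues 1–2, Emil, Jing, and Kira are ruled out for seat 5.
With clues 1–3, Hollis is ruled out for seat 5.
So seat 5 is Freya.

Freya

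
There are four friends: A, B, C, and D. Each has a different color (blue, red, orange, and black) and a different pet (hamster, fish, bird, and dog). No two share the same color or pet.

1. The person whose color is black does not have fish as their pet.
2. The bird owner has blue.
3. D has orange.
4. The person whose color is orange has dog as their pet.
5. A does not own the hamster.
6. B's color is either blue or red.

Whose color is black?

C

With clues 1–3, D is impossible for the one with color black.
With clues 1–5, A is impossible for the one with color black.
With clues 1–6, B is impossible for the one with color black.
That leaves C.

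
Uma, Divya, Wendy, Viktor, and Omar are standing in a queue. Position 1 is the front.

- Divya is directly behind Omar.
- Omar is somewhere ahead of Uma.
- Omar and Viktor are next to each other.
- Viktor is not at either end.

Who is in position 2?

Viktor

With clues 1–2, Uma is ruled out for position 2.
With clues 1–3, Divya and Wendy are ruled out for position 2.
With clues 1–4, Omar is ruled out for position 2.
So position 2 is Viktor.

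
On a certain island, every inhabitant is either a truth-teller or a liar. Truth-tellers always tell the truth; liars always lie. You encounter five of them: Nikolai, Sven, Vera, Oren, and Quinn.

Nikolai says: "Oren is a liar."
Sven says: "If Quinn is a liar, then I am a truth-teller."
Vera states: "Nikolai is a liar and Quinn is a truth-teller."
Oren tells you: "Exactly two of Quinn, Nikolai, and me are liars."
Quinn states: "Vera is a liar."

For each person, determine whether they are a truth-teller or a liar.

Consider Nikolai. Suppose Nikolai is a liar.
Then no assignment of the remaining roles makes every statement match its speaker's type — contradiction.
So Nikolai is a truth-teller.
With that fixed, Vera's statement is false, so Vera is a liar.
With that fixed, Quinn's statement is true, so Quinn is a truth-teller.
With that fixed, Sven's statement is true, so Sven is a truth-teller.
With that fixed, Oren's statement is false, so Oren is a liar.

Nikolai: truth-teller, Sven: truth-teller, Vera: liar, Oren: liar, Quinn: truth-teller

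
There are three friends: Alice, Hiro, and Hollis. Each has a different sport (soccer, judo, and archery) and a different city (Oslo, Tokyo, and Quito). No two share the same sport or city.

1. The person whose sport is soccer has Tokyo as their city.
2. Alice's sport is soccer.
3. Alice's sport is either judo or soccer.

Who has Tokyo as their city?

Alice

With clues 1–2, Hiro and Hollis are impossible for the one with city Tokyo.
That leaves Alice.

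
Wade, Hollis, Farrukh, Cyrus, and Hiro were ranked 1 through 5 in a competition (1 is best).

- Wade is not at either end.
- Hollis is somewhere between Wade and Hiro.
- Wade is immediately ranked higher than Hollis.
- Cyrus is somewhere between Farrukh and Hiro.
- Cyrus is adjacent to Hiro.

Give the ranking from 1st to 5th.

Farrukh, Wade, Hollis, Cyrus, Hiro

From clue 1: Wade is in {2,3,4}.
From clues 1–3: Wade is in {2,3}.
From clues 1–4: Farrukh → rank 1, Hiro → rank 5.
From clues 1–5: Wade → rank 2, Hollis → rank 3, Cyrus → rank 4.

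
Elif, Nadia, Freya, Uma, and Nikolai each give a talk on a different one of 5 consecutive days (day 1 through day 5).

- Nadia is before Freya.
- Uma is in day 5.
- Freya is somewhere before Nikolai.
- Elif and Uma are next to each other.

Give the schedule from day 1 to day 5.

Nadia, Freya, Nikolai, Elif, Uma

From clue 1: Nadia is in {1,2,3,4}.
From clues 1–2: Uma → day 5.
From clues 1–3: Nadia is in {1,2}.
From clues 1–4: Nadia → day 1, Freya → day 2, Nikolai → day 3, Elif → day 4.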